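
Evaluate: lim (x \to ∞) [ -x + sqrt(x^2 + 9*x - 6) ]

9/2

An ∞ − ∞ form. Rationalising with the conjugate, the difference becomes (9x - 6) / (√(x^2 + 9*x - 6) + x).
For large x the denominator behaves like 2·x, so the quotient tends to 9/2 = 9/2.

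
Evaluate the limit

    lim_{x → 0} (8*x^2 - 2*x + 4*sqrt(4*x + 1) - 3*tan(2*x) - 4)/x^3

8

Substitution gives 0/0 (the numerator vanishes to order 3).
Expand each term to order x^3: the coefficient of x^3 in -3·tan(2x) is -8 and in 4·√(1 + 4x) is 16.
Lower-order terms cancel with the polynomial part, so the numerator is (8)·x^3 + o(x^3), and the limit is (8)/(1) = 8.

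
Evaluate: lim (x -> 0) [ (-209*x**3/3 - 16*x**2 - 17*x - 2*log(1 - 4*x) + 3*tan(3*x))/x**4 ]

128

Substitution gives 0/0; apply L'Hôpital's rule 4 times.
After differentiating numerator and denominator 4 times the quotient is (5832*tan(3*x)^3/cos(3*x)^2 + 3888*tan(3*x)/cos(3*x)^2 + 3072/(4*x - 1)^4)/(24); at x = 0 this is 128.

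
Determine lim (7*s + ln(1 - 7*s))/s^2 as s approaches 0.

-49/2

Direct substitution gives 0/0.
Apply L'Hôpital: lim (7 - 7/(1 - 7*s))/(2*s), still 0/0.
After 2 applications of L'Hôpital's rule the quotient is (-49/(1 - 7*s)^2)/(2); substituting s = 0 gives -49/2.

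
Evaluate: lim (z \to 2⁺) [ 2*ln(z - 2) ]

-∞

As z → 2⁺, z - 2 → 0⁺ and ln(z - 2) → −∞.
Multiplying by 2 gives -∞.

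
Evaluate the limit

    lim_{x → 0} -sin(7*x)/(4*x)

Substitution gives 0/0.
Write it as (7/(-4))·sin(7x)/(7x); since sin(u)/u → 1, the limit is -7/4.

-7/4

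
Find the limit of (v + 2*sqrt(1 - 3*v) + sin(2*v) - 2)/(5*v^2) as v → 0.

-9/20

Substitution gives 0/0 (the numerator vanishes to order 2).
Expand each term to order v^2: the coefficient of v^2 in sin(2v) is 0 and in 2·√(1 - 3v) is -9/4.
Lower-order terms cancel with the polynomial part, so the numerator is (-9/4)·v^2 + o(v^2), and the limit is (-9/4)/(5) = -9/20.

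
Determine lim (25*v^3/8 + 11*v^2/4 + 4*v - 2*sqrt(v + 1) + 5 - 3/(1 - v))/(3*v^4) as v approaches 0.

Substitution gives 0/0; apply L'Hôpital's rule 4 times.
After differentiating numerator and denominator 4 times the quotient is (15/(8*(v + 1)^(7/2)) + 72/(v - 1)^5)/(72); at v = 0 this is -187/192.

-187/192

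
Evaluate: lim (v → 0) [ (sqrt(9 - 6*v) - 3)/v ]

A 0/0 form; rationalise with √(9 - 6v) + √9. This collapses the numerator to -6v, leaving -6/(√(9 - 6v) + √9) → -6/(2√9) = -1.

-1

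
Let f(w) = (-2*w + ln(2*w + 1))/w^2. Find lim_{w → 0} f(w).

Direct substitution gives 0/0.
Apply L'Hôpital: lim (-2 + 2/(2*w + 1))/(2*w), still 0/0.
After 2 applications of L'Hôpital's rule the quotient is (-4/(2*w + 1)^2)/(2); substituting w = 0 gives -2.

-2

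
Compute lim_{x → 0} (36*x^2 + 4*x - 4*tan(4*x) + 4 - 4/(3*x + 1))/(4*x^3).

17/3

Substitution gives 0/0 (the numerator vanishes to order 3).
Expand each term to order x^3: the coefficient of x^3 in -4·1/(1 + 3x) is 108 and in -4·tan(4x) is -256/3.
Lower-order terms cancel with the polynomial part, so the numerator is (68/3)·x^3 + o(x^3), and the limit is (68/3)/(4) = 17/3.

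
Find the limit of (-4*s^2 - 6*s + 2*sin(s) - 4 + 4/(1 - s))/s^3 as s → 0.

11/3

Substitution gives 0/0; apply L'Hôpital's rule 3 times.
After differentiating numerator and denominator 3 times the quotient is (-2*cos(s) + 24/(s - 1)^4)/(6); at s = 0 this is 11/3.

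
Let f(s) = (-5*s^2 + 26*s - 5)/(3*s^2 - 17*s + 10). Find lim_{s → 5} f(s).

Since s = 5 makes numerator and denominator zero, (s - 5) divides both.
Cancelling it gives (1 - 5*s)/(3*s - 2); now plug in s = 5 to get -24/13.

-24/13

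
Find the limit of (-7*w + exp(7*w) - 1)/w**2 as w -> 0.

49/2

Direct substitution gives 0/0.
Apply L'Hôpital: lim (7*e^(7*w) - 7)/(2*w), still 0/0.
After 2 applications of L'Hôpital's rule the quotient is (49*e^(7*w))/(2); substituting w = 0 gives 49/2.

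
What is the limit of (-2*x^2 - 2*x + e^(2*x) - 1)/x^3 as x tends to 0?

4/3

Direct substitution gives 0/0.
Apply L'Hôpital: lim (-4*x + 2*e^(2*x) - 2)/(3*x^2), still 0/0.
Apply L'Hôpital: lim (4*e^(2*x) - 4)/(6*x), still 0/0.
After 3 applications of L'Hôpital's rule the quotient is (8*e^(2*x))/(6); substituting x = 0 gives 4/3.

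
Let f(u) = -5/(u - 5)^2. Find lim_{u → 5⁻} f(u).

As u → 5⁻, (u - 5) → 0⁻, so (u - 5)^2 → 0⁺ and -5/(u - 5)^2 → -∞.

-∞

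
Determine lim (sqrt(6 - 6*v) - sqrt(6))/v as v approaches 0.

-√(6)/2

Substitution gives 0/0. Multiply numerator and denominator by the conjugate √(6 - 6v) + √6.
The numerator becomes (6 - 6v) − 6 = -6v, so the expression simplifies to -6/(√(6 - 6v) + √6).
Letting v → 0 gives -6/(2√6) = -√(6)/2.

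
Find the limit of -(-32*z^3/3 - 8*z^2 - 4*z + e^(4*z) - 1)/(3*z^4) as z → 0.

-32/9

Direct substitution gives 0/0.
Apply L'Hôpital: lim (-32*z^2 - 16*z + 4*e^(4*z) - 4)/(-12*z^3), still 0/0.
Apply L'Hôpital: lim (-64*z + 16*e^(4*z) - 16)/(-36*z^2), still 0/0.
Apply L'Hôpital: lim (64*e^(4*z) - 64)/(-72*z), still 0/0.
After 4 applications of L'Hôpital's rule the quotient is (256*e^(4*z))/(-72); substituting z = 0 gives -32/9.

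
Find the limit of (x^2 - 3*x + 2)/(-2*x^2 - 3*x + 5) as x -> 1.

At x = 1 both the top and bottom vanish — a removable singularity. Factoring out (x - 1) from each leaves (x - 2)/(-2*x - 5), which at x = 1 equals 1/7.

1/7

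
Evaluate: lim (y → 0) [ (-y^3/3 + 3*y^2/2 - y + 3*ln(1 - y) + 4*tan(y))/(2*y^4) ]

-3/8

Substitution gives 0/0 (the numerator vanishes to order 4).
Expand each term to order y^4: the coefficient of y^4 in 4·tan(y) is 0 and in 3·ln(1 - y) is -3/4.
Lower-order terms cancel with the polynomial part, so the numerator is (-3/4)·y^4 + o(y^4), and the limit is (-3/4)/(2) = -3/8.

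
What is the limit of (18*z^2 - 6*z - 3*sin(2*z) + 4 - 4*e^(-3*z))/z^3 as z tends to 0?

22

Substitution gives 0/0; apply L'Hôpital's rule 3 times.
After differentiating numerator and denominator 3 times the quotient is (24*cos(2*z) + 108*e^(-3*z))/(6); at z = 0 this is 22.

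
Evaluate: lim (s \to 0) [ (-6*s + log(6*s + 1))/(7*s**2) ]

-18/7

Direct substitution gives 0/0.
Apply L'Hôpital: lim (-6 + 6/(6*s + 1))/(14*s), still 0/0.
After 2 applications of L'Hôpital's rule the quotient is (-36/(6*s + 1)^2)/(14); substituting s = 0 gives -18/7.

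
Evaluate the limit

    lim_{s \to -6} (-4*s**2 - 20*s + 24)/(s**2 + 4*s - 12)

-7/2

Direct substitution gives 0/0, so factor. Both numerator and denominator have (s + 6) as a factor.
After cancelling, the expression reduces to (4 - 4*s)/(s - 2).
Substituting s = -6 gives -7/2.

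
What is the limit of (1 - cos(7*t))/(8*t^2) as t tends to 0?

49/16

Substitution gives 0/0.
Use (1 − cos u)/u² → 1/2 with u = 7t: the limit is 7²/(2·8) = 49/16.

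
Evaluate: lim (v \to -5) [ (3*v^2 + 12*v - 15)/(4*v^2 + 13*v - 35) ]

2/3

Direct substitution gives 0/0, so factor. Both numerator and denominator have (v + 5) as a factor.
After cancelling, the expression reduces to (3*v - 3)/(4*v - 7).
Substituting v = -5 gives 2/3.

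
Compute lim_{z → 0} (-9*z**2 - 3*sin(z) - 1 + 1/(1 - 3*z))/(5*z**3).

11/2

Substitution gives 0/0; apply L'Hôpital's rule 3 times.
After differentiating numerator and denominator 3 times the quotient is (3*cos(z) + 162/(3*z - 1)^4)/(30); at z = 0 this is 11/2.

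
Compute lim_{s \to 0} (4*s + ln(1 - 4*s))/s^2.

-8

Direct substitution gives 0/0.
Apply L'Hôpital: lim (4 - 4/(1 - 4*s))/(2*s), still 0/0.
After 2 applications of L'Hôpital's rule the quotient is (-16/(1 - 4*s)^2)/(2); substituting s = 0 gives -8.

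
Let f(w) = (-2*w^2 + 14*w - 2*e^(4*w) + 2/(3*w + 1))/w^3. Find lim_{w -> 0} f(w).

Substitution gives 0/0 (the numerator vanishes to order 3).
Expand each term to order w^3: the coefficient of w^3 in -2·e^(4w) is -64/3 and in 2·1/(1 + 3w) is -54.
Lower-order terms cancel with the polynomial part, so the numerator is (-226/3)·w^3 + o(w^3), and the limit is (-226/3)/(1) = -226/3.

-226/3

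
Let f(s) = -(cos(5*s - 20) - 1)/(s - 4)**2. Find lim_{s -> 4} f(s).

25/2

Direct substitution gives 0/0.
Apply L'Hôpital: lim (-5*sin(5*s - 20))/(8 - 2*s), still 0/0.
After 2 applications of L'Hôpital's rule the quotient is (-25*cos(5*s - 20))/(-2); substituting s = 4 gives 25/2.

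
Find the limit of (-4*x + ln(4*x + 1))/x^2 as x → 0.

-8

Direct substitution gives 0/0.
Apply L'Hôpital: lim (-4 + 4/(4*x + 1))/(2*x), still 0/0.
After 2 applications of L'Hôpital's rule the quotient is (-16/(4*x + 1)^2)/(2); substituting x = 0 gives -8.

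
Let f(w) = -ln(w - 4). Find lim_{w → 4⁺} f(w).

As w → 4⁺, w - 4 → 0⁺ and ln(w - 4) → −∞.
Multiplying by -1 gives ∞.

∞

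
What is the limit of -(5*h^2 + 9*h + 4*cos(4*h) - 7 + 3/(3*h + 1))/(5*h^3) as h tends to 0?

81/5

Substitution gives 0/0; apply L'Hôpital's rule 3 times.
After differentiating numerator and denominator 3 times the quotient is (256*sin(4*h) - 486/(3*h + 1)^4)/(-30); at h = 0 this is 81/5.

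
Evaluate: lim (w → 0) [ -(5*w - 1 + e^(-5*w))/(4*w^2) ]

-25/8

Direct substitution gives 0/0.
Apply L'Hôpital: lim (5 - 5*e^(-5*w))/(-8*w), still 0/0.
After 2 applications of L'Hôpital's rule the quotient is (25*e^(-5*w))/(-8); substituting w = 0 gives -25/8.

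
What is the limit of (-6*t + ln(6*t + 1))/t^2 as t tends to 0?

Direct substitution gives 0/0.
Apply L'Hôpital: lim (-6 + 6/(6*t + 1))/(2*t), still 0/0.
After 2 applications of L'Hôpital's rule the quotient is (-36/(6*t + 1)^2)/(2); substituting t = 0 gives -18.

-18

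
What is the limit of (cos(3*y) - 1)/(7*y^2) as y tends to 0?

Direct substitution gives 0/0.
Apply L'Hôpital: lim (-3*sin(3*y))/(14*y), still 0/0.
After 2 applications of L'Hôpital's rule the quotient is (-9*cos(3*y))/(14); substituting y = 0 gives -9/14.

-9/14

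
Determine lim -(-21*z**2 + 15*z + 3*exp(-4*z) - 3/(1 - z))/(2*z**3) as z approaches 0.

Substitution gives 0/0 (the numerator vanishes to order 3).
Expand each term to order z^3: the coefficient of z^3 in 3·e^(-4z) is -32 and in -3·1/(1 - z) is -3.
Lower-order terms cancel with the polynomial part, so the numerator is (-35)·z^3 + o(z^3), and the limit is (-35)/(-2) = 35/2.

35/2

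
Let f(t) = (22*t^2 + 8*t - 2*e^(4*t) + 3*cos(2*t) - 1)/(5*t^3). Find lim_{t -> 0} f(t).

-64/15

Substitution gives 0/0; apply L'Hôpital's rule 3 times.
After differentiating numerator and denominator 3 times the quotient is (-128*e^(4*t) + 24*sin(2*t))/(30); at t = 0 this is -64/15.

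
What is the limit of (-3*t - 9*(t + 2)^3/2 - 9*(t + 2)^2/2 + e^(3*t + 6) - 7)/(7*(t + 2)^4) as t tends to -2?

27/56

Direct substitution gives 0/0.
Apply L'Hôpital: lim (-9*t - 27*(t + 2)^2/2 + 3*e^(3*t + 6) - 21)/(28*(t + 2)^3), still 0/0.
Apply L'Hôpital: lim (-27*t + 9*e^(3*t + 6) - 63)/(84*(t + 2)^2), still 0/0.
Apply L'Hôpital: lim (27*e^(3*t + 6) - 27)/(168*t + 336), still 0/0.
After 4 applications of L'Hôpital's rule the quotient is (81*e^(3*t + 6))/(168); substituting t = -2 gives 27/56.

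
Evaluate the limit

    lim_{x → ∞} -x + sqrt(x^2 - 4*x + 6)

An ∞ − ∞ form. Rationalising with the conjugate, the difference becomes (-4x + 6) / (√(x^2 - 4*x + 6) + x).
For large x the denominator behaves like 2·x, so the quotient tends to -4/2 = -2.

-2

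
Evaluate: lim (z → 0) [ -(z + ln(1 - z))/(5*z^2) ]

1/10

Direct substitution gives 0/0.
Apply L'Hôpital: lim (1 - 1/(1 - z))/(-10*z), still 0/0.
After 2 applications of L'Hôpital's rule the quotient is (-1/(1 - z)^2)/(-10); substituting z = 0 gives 1/10.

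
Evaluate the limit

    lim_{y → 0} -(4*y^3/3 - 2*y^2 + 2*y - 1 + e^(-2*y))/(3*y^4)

Direct substitution gives 0/0.
Apply L'Hôpital: lim (4*y^2 - 4*y + 2 - 2*e^(-2*y))/(-12*y^3), still 0/0.
Apply L'Hôpital: lim (8*y - 4 + 4*e^(-2*y))/(-36*y^2), still 0/0.
Apply L'Hôpital: lim (8 - 8*e^(-2*y))/(-72*y), still 0/0.
After 4 applications of L'Hôpital's rule the quotient is (16*e^(-2*y))/(-72); substituting y = 0 gives -2/9.

-2/9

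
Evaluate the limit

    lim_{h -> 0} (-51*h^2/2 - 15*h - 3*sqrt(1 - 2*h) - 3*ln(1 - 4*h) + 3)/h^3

Substitution gives 0/0; apply L'Hôpital's rule 3 times.
After differentiating numerator and denominator 3 times the quotient is (-384/(4*h - 1)^3 + 9/(1 - 2*h)^(5/2))/(6); at h = 0 this is 131/2.

131/2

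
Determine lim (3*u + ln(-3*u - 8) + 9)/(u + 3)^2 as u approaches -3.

Direct substitution gives 0/0.
Apply L'Hôpital: lim (3 - 3/(-3*u - 8))/(2*u + 6), still 0/0.
After 2 applications of L'Hôpital's rule the quotient is (-9/(-3*u - 8)^2)/(2); substituting u = -3 gives -9/2.

-9/2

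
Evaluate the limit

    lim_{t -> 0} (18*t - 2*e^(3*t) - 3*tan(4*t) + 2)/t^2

-9

Substitution gives 0/0; apply L'Hôpital's rule 2 times.
After differentiating numerator and denominator 2 times the quotient is (-18*e^(3*t) - 96*sin(4*t)/cos(4*t)^3)/(2); at t = 0 this is -9.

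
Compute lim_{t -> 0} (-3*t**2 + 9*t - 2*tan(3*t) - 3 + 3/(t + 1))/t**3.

Substitution gives 0/0; apply L'Hôpital's rule 3 times.
After differentiating numerator and denominator 3 times the quotient is (18*(24*(t + 1)^4*(cos(6*t) - 2)/(cos(6*t) + 1)^2 - 1)/(t + 1)^4)/(6); at t = 0 this is -21.

-21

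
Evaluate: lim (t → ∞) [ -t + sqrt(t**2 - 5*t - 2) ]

This has the form ∞ − ∞. Multiply and divide by the conjugate √(t^2 - 5*t - 2) + t.
That gives (-5t - 2) / (√(t^2 - 5*t - 2) + t).
Divide numerator and denominator by t: the limit is -5/(2·1) = -5/2.

-5/2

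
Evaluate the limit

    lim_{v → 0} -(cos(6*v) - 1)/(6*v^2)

3

Direct substitution gives 0/0.
Apply L'Hôpital: lim (-6*sin(6*v))/(-12*v), still 0/0.
After 2 applications of L'Hôpital's rule the quotient is (-36*cos(6*v))/(-12); substituting v = 0 gives 3.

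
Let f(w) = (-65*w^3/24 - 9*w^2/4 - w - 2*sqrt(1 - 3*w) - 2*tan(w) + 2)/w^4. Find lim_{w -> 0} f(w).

405/64

Substitution gives 0/0; apply L'Hôpital's rule 4 times.
After differentiating numerator and denominator 4 times the quotient is (16*tan(w)/cos(w)^2 - 48*tan(w)/cos(w)^4 + 1215/(8*(1 - 3*w)^(7/2)))/(24); at w = 0 this is 405/64.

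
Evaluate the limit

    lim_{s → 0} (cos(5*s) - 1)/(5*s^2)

Direct substitution gives 0/0.
Apply L'Hôpital: lim (-5*sin(5*s))/(10*s), still 0/0.
After 2 applications of L'Hôpital's rule the quotient is (-25*cos(5*s))/(10); substituting s = 0 gives -5/2.

-5/2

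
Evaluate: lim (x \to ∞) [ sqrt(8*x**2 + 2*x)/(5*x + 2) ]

2*√(2)/5

For large |x|, √(8*x^2 + 2*x) ≈ √8·|x| and the denominator ≈ 5x.
Since x → +∞, |x| = x, giving √8/(5) = 2*√(2)/5.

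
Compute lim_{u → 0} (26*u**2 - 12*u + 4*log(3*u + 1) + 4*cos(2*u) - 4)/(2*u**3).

18

Substitution gives 0/0; apply L'Hôpital's rule 3 times.
After differentiating numerator and denominator 3 times the quotient is (32*sin(2*u) + 216/(3*u + 1)^3)/(12); at u = 0 this is 18.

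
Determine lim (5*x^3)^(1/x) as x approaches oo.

1

Base → ∞ and exponent → 0: an ∞^0 form.
Take logs: (1/x)·ln(5·x^3) = (ln 5 + 3·ln x)/x → 0.
So the limit is e^0 = 1.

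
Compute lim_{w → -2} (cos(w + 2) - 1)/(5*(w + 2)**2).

Direct substitution gives 0/0.
Apply L'Hôpital: lim (-sin(w + 2))/(10*w + 20), still 0/0.
After 2 applications of L'Hôpital's rule the quotient is (-cos(w + 2))/(10); substituting w = -2 gives -1/10.

-1/10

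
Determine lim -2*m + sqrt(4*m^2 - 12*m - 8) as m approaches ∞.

An ∞ − ∞ form. Rationalising with the conjugate, the difference becomes (-12m - 8) / (√(4*m^2 - 12*m - 8) + 2m).
For large m the denominator behaves like 2·2m, so the quotient tends to -12/4 = -3.

-3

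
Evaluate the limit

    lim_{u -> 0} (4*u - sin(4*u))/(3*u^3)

Direct substitution gives 0/0.
Apply L'Hôpital: lim (4 - 4*cos(4*u))/(9*u^2), still 0/0.
Apply L'Hôpital: lim (16*sin(4*u))/(18*u), still 0/0.
After 3 applications of L'Hôpital's rule the quotient is (64*cos(4*u))/(18); substituting u = 0 gives 32/9.

32/9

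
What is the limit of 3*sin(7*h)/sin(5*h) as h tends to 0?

Substitution gives 0/0.
Divide numerator and denominator by h: sin(7h)/h → 7 and sin(5h)/h → 5, so the limit is 3·7/5 = 21/5.

21/5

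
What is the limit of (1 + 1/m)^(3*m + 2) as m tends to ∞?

The base → 1 and the exponent → ∞: a 1^∞ form.
Take logarithms: (3m + 2)·ln(1 + 1/m). Since ln(1+u) ~ u for small u, this behaves like (3m)·(1/m) → 3.
So the limit is e^(3).

e^(3)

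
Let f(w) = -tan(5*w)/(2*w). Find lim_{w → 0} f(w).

Substitution gives 0/0.
Since tan(u)/u → 1 as u → 0, tan(5w)/(5w) → 1 and the limit is 5/(-2) = -5/2.

-5/2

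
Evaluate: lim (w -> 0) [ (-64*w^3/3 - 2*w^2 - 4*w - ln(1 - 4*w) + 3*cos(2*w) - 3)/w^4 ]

Substitution gives 0/0; apply L'Hôpital's rule 4 times.
After differentiating numerator and denominator 4 times the quotient is (48*cos(2*w) + 1536/(4*w - 1)^4)/(24); at w = 0 this is 66.

66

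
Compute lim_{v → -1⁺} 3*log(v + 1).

As v → -1⁺, v + 1 → 0⁺ and ln(v + 1) → −∞.
Multiplying by 3 gives -∞.

-∞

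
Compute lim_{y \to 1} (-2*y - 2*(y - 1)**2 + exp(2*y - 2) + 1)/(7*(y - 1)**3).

Direct substitution gives 0/0.
Apply L'Hôpital: lim (-4*y + 2*e^(2*y - 2) + 2)/(21*(y - 1)^2), still 0/0.
Apply L'Hôpital: lim (4*e^(2*y - 2) - 4)/(42*y - 42), still 0/0.
After 3 applications of L'Hôpital's rule the quotient is (8*e^(2*y - 2))/(42); substituting y = 1 gives 4/21.

4/21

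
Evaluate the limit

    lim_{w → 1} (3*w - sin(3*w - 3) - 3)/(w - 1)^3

9/2

Direct substitution gives 0/0.
Apply L'Hôpital: lim (3 - 3*cos(3*w - 3))/(3*(w - 1)^2), still 0/0.
Apply L'Hôpital: lim (9*sin(3*w - 3))/(6*w - 6), still 0/0.
After 3 applications of L'Hôpital's rule the quotient is (27*cos(3*w - 3))/(6); substituting w = 1 gives 9/2.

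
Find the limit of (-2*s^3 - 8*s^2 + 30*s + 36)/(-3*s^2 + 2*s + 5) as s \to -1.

Direct substitution gives 0/0, so factor. Both numerator and denominator have (s + 1) as a factor.
After cancelling, the expression reduces to (-2*s^2 - 6*s + 36)/(5 - 3*s).
Substituting s = -1 gives 5.

5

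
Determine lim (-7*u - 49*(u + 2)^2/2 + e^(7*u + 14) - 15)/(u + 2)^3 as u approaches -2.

343/6

Direct substitution gives 0/0.
Apply L'Hôpital: lim (-49*u + 7*e^(7*u + 14) - 105)/(3*(u + 2)^2), still 0/0.
Apply L'Hôpital: lim (49*e^(7*u + 14) - 49)/(6*u + 12), still 0/0.
After 3 applications of L'Hôpital's rule the quotient is (343*e^(7*u + 14))/(6); substituting u = -2 gives 343/6.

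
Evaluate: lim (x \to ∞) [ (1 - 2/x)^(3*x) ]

Write it as [(1 - 2/x)^x]^(3) · (1 - 2/x)^(0). The bracketed term tends to e^(-2) and the second factor to 1, so the limit is e^(-6).

e^(-6)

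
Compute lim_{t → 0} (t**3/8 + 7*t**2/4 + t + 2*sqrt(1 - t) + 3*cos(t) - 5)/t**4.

Substitution gives 0/0; apply L'Hôpital's rule 4 times.
After differentiating numerator and denominator 4 times the quotient is (3*cos(t) - 15/(8*(1 - t)^(7/2)))/(24); at t = 0 this is 3/64.

3/64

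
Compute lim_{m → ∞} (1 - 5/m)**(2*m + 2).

e^(-10)

The base → 1 and the exponent → ∞: a 1^∞ form.
Take logarithms: (2m + 2)·ln(1 - 5/m). Since ln(1+u) ~ u for small u, this behaves like (2m)·(-5/m) → -10.
So the limit is e^(-10).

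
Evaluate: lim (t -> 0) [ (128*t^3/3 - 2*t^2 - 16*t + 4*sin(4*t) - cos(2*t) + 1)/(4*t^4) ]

Substitution gives 0/0; apply L'Hôpital's rule 4 times.
After differentiating numerator and denominator 4 times the quotient is (1024*sin(4*t) - 16*cos(2*t))/(96); at t = 0 this is -1/6.

-1/6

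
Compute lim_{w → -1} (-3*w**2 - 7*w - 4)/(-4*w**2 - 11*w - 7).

1/3

Direct substitution gives 0/0, so factor. Both numerator and denominator have (w + 1) as a factor.
After cancelling, the expression reduces to (-3*w - 4)/(-4*w - 7).
Substituting w = -1 gives 1/3.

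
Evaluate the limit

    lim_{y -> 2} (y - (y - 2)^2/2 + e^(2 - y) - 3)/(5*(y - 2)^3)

-1/30

Direct substitution gives 0/0.
Apply L'Hôpital: lim (-y - e^(2 - y) + 3)/(15*(y - 2)^2), still 0/0.
Apply L'Hôpital: lim (e^(2 - y) - 1)/(30*y - 60), still 0/0.
After 3 applications of L'Hôpital's rule the quotient is (-e^(2 - y))/(30); substituting y = 2 gives -1/30.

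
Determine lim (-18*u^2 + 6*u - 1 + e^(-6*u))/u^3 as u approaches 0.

Direct substitution gives 0/0.
Apply L'Hôpital: lim (-36*u + 6 - 6*e^(-6*u))/(3*u^2), still 0/0.
Apply L'Hôpital: lim (-36 + 36*e^(-6*u))/(6*u), still 0/0.
After 3 applications of L'Hôpital's rule the quotient is (-216*e^(-6*u))/(6); substituting u = 0 gives -36.

-36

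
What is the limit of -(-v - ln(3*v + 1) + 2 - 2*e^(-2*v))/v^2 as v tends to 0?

Substitution gives 0/0 (the numerator vanishes to order 2).
Expand each term to order v^2: the coefficient of v^2 in −ln(1 + 3v) is 9/2 and in -2·e^(-2v) is -4.
Lower-order terms cancel with the polynomial part, so the numerator is (1/2)·v^2 + o(v^2), and the limit is (1/2)/(-1) = -1/2.

-1/2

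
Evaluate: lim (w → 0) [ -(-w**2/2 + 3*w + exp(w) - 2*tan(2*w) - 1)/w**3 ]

31/6

Substitution gives 0/0 (the numerator vanishes to order 3).
Expand each term to order w^3: the coefficient of w^3 in -2·tan(2w) is -16/3 and in e^(w) is 1/6.
Lower-order terms cancel with the polynomial part, so the numerator is (-31/6)·w^3 + o(w^3), and the limit is (-31/6)/(-1) = 31/6.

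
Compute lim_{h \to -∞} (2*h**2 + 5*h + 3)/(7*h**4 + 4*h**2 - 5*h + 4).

The denominator has degree 4 and the numerator degree 2. Dividing numerator and denominator by h^4 sends every term to 0 except the leading denominator term, so the limit is 0.

0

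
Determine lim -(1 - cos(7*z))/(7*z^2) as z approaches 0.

Substitution gives 0/0.
Use (1 − cos u)/u² → 1/2 with u = 7z: the limit is 7²/(2·(-7)) = -7/2.

-7/2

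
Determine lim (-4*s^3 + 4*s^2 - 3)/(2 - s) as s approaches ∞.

∞

The numerator has higher degree (3 > 1); the quotient behaves like (-4/(-1))·s^2 for large |s|.
As s → +∞ this diverges to ∞.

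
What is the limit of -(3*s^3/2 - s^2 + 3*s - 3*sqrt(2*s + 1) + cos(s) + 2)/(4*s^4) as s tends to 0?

Substitution gives 0/0; apply L'Hôpital's rule 4 times.
After differentiating numerator and denominator 4 times the quotient is (cos(s) + 45/(2*s + 1)^(7/2))/(-96); at s = 0 this is -23/48.

-23/48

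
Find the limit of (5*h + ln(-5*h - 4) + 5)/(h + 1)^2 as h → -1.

-25/2

Direct substitution gives 0/0.
Apply L'Hôpital: lim (5 - 5/(-5*h - 4))/(2*h + 2), still 0/0.
After 2 applications of L'Hôpital's rule the quotient is (-25/(-5*h - 4)^2)/(2); substituting h = -1 gives -25/2.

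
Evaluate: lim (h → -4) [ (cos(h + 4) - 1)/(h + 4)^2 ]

Direct substitution gives 0/0.
Apply L'Hôpital: lim (-sin(h + 4))/(2*h + 8), still 0/0.
After 2 applications of L'Hôpital's rule the quotient is (-cos(h + 4))/(2); substituting h = -4 gives -1/2.

-1/2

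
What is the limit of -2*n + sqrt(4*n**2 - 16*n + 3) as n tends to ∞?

-4

This has the form ∞ − ∞. Multiply and divide by the conjugate √(4*n^2 - 16*n + 3) + 2n.
That gives (-16n + 3) / (√(4*n^2 - 16*n + 3) + 2n).
Divide numerator and denominator by n: the limit is -16/(2·2) = -4.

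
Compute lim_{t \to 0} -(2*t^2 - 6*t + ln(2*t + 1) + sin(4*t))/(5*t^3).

Substitution gives 0/0; apply L'Hôpital's rule 3 times.
After differentiating numerator and denominator 3 times the quotient is (-64*cos(4*t) + 16/(2*t + 1)^3)/(-30); at t = 0 this is 8/5.

8/5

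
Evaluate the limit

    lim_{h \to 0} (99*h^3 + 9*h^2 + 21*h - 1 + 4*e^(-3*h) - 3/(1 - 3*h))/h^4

Substitution gives 0/0; apply L'Hôpital's rule 4 times.
After differentiating numerator and denominator 4 times the quotient is (324*e^(-3*h) + 5832/(3*h - 1)^5)/(24); at h = 0 this is -459/2.

-459/2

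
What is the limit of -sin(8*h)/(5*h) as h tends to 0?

Substitution gives 0/0.
Write it as (8/(-5))·sin(8h)/(8h); since sin(u)/u → 1, the limit is -8/5.

-8/5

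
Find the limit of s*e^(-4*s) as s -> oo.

0

Write as s^1/e^{4s}, an ∞/∞ form.
Exponential growth dominates any polynomial, so repeated L'Hôpital (or the standard result) gives 0.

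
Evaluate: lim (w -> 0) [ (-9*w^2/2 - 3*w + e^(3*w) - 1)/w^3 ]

Direct substitution gives 0/0.
Apply L'Hôpital: lim (-9*w + 3*e^(3*w) - 3)/(3*w^2), still 0/0.
Apply L'Hôpital: lim (9*e^(3*w) - 9)/(6*w), still 0/0.
After 3 applications of L'Hôpital's rule the quotient is (27*e^(3*w))/(6); substituting w = 0 gives 9/2.

9/2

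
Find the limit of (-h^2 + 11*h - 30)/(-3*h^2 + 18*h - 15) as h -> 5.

-1/12

At h = 5 both the top and bottom vanish — a removable singularity. Factoring out (h - 5) from each leaves (6 - h)/(3 - 3*h), which at h = 5 equals -1/12.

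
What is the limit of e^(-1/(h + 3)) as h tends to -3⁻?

∞

As h → -3⁻, -1/(h + 3) → +∞, so e^(-1/(h + 3)) → ∞.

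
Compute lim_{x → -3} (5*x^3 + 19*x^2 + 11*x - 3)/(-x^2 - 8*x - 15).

At x = -3 both the top and bottom vanish — a removable singularity. Factoring out (x + 3) from each leaves (5*x^2 + 4*x - 1)/(-x - 5), which at x = -3 equals -16.

-16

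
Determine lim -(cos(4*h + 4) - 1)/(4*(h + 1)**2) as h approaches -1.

2

Direct substitution gives 0/0.
Apply L'Hôpital: lim (-4*sin(4*h + 4))/(-8*h - 8), still 0/0.
After 2 applications of L'Hôpital's rule the quotient is (-16*cos(4*h + 4))/(-8); substituting h = -1 gives 2.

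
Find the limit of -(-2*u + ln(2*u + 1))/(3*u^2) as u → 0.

2/3

Direct substitution gives 0/0.
Apply L'Hôpital: lim (-2 + 2/(2*u + 1))/(-6*u), still 0/0.
After 2 applications of L'Hôpital's rule the quotient is (-4/(2*u + 1)^2)/(-6); substituting u = 0 gives 2/3.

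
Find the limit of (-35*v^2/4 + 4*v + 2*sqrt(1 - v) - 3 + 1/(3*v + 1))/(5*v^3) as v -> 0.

Substitution gives 0/0; apply L'Hôpital's rule 3 times.
After differentiating numerator and denominator 3 times the quotient is (-162/(3*v + 1)^4 - 3/(4*(1 - v)^(5/2)))/(30); at v = 0 this is -217/40.

-217/40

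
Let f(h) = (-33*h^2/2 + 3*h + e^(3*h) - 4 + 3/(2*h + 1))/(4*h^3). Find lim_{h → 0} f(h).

Substitution gives 0/0; apply L'Hôpital's rule 3 times.
After differentiating numerator and denominator 3 times the quotient is (27*e^(3*h) - 144/(2*h + 1)^4)/(24); at h = 0 this is -39/8.

-39/8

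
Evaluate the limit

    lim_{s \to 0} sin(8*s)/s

Substitution gives 0/0.
Write it as (8)·sin(8s)/(8s); since sin(u)/u → 1, the limit is 8.

8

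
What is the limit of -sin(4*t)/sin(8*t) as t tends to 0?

Substitution gives 0/0.
Divide numerator and denominator by t: sin(4t)/t → 4 and sin(8t)/t → 8, so the limit is -1·4/8 = -1/2.

-1/2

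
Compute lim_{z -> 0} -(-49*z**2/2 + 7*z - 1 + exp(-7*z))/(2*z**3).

Direct substitution gives 0/0.
Apply L'Hôpital: lim (-49*z + 7 - 7*e^(-7*z))/(-6*z^2), still 0/0.
Apply L'Hôpital: lim (-49 + 49*e^(-7*z))/(-12*z), still 0/0.
After 3 applications of L'Hôpital's rule the quotient is (-343*e^(-7*z))/(-12); substituting z = 0 gives 343/12.

343/12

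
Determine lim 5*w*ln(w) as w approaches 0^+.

0

This is a 0·(−∞) form. Rewrite as 5·ln(w) / w^(−1) and apply L'Hôpital:
the derivative quotient is 5·(1/w) / (−1·w^(−2)) = (-5/1)·w^1 → 0.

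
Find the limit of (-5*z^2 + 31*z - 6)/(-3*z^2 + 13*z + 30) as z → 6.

At z = 6 both the top and bottom vanish — a removable singularity. Factoring out (z - 6) from each leaves (1 - 5*z)/(-3*z - 5), which at z = 6 equals 29/23.

29/23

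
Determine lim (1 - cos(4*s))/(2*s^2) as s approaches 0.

Substitution gives 0/0.
Use (1 − cos u)/u² → 1/2 with u = 4s: the limit is 4²/(2·2) = 4.

4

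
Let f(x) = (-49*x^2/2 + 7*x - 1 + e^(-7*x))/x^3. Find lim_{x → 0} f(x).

Direct substitution gives 0/0.
Apply L'Hôpital: lim (-49*x + 7 - 7*e^(-7*x))/(3*x^2), still 0/0.
Apply L'Hôpital: lim (-49 + 49*e^(-7*x))/(6*x), still 0/0.
After 3 applications of L'Hôpital's rule the quotient is (-343*e^(-7*x))/(6); substituting x = 0 gives -343/6.

-343/6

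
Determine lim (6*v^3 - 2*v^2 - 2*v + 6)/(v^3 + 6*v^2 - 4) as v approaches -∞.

6

Numerator and denominator both have degree 3.
Dividing every term by v^3, all lower-order terms vanish and the limit is the ratio of leading coefficients, 6/(1) = 6.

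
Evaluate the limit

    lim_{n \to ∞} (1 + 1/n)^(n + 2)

Let L be the limit and take ln: ln L = lim (n + 2)·ln(1 + 1/n) = lim (n + 2)·(1/n + O(1/n²)) = 1.
Hence L = e^(1).

e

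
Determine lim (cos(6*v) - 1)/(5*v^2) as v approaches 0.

Direct substitution gives 0/0.
Apply L'Hôpital: lim (-6*sin(6*v))/(10*v), still 0/0.
After 2 applications of L'Hôpital's rule the quotient is (-36*cos(6*v))/(10); substituting v = 0 gives -18/5.

-18/5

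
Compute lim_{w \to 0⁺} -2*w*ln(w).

This is a 0·(−∞) form. Rewrite as -2·ln(w) / w^(−1) and apply L'Hôpital:
the derivative quotient is -2·(1/w) / (−1·w^(−2)) = (2/1)·w^1 → 0.

0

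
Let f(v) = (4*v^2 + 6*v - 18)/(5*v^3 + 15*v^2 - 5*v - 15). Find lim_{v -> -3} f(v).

At v = -3 both the top and bottom vanish — a removable singularity. Factoring out (v + 3) from each leaves (4*v - 6)/(5*v^2 - 5), which at v = -3 equals -9/20.

-9/20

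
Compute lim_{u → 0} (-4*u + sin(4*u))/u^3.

-32/3

Direct substitution gives 0/0.
Apply L'Hôpital: lim (4*cos(4*u) - 4)/(3*u^2), still 0/0.
Apply L'Hôpital: lim (-16*sin(4*u))/(6*u), still 0/0.
After 3 applications of L'Hôpital's rule the quotient is (-64*cos(4*u))/(6); substituting u = 0 gives -32/3.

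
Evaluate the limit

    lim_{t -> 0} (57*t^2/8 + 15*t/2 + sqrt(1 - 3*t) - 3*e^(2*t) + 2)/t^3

Substitution gives 0/0 (the numerator vanishes to order 3).
Expand each term to order t^3: the coefficient of t^3 in -3·e^(2t) is -4 and in √(1 - 3t) is -27/16.
Lower-order terms cancel with the polynomial part, so the numerator is (-91/16)·t^3 + o(t^3), and the limit is (-91/16)/(1) = -91/16.

-91/16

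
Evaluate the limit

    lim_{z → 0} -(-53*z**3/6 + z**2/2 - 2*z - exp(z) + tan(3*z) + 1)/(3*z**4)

1/72

Substitution gives 0/0; apply L'Hôpital's rule 4 times.
After differentiating numerator and denominator 4 times the quotient is (-e^(z) + 1944*tan(3*z)^5 + 3240*tan(3*z)^3 + 1296*tan(3*z))/(-72); at z = 0 this is 1/72.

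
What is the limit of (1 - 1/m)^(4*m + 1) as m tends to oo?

Write it as [(1 - 1/m)^m]^(4) · (1 - 1/m)^(1). The bracketed term tends to e^(-1) and the second factor to 1, so the limit is e^(-4).

e^(-4)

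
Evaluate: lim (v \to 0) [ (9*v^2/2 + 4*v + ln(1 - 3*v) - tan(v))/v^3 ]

Substitution gives 0/0 (the numerator vanishes to order 3).
Expand each term to order v^3: the coefficient of v^3 in −tan(v) is -1/3 and in ln(1 - 3v) is -9.
Lower-order terms cancel with the polynomial part, so the numerator is (-28/3)·v^3 + o(v^3), and the limit is (-28/3)/(1) = -28/3.

-28/3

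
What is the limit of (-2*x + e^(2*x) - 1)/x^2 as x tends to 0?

2

Direct substitution gives 0/0.
Apply L'Hôpital: lim (2*e^(2*x) - 2)/(2*x), still 0/0.
After 2 applications of L'Hôpital's rule the quotient is (4*e^(2*x))/(2); substituting x = 0 gives 2.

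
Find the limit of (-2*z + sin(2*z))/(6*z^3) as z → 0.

Direct substitution gives 0/0.
Apply L'Hôpital: lim (2*cos(2*z) - 2)/(18*z^2), still 0/0.
Apply L'Hôpital: lim (-4*sin(2*z))/(36*z), still 0/0.
After 3 applications of L'Hôpital's rule the quotient is (-8*cos(2*z))/(36); substituting z = 0 gives -2/9.

-2/9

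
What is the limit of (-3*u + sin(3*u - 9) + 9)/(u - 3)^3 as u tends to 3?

Direct substitution gives 0/0.
Apply L'Hôpital: lim (3*cos(3*u - 9) - 3)/(3*(u - 3)^2), still 0/0.
Apply L'Hôpital: lim (-9*sin(3*u - 9))/(6*u - 18), still 0/0.
After 3 applications of L'Hôpital's rule the quotient is (-27*cos(3*u - 9))/(6); substituting u = 3 gives -9/2.

-9/2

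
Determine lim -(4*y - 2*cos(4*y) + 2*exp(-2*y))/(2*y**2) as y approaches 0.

Substitution gives 0/0; apply L'Hôpital's rule 2 times.
After differentiating numerator and denominator 2 times the quotient is (32*cos(4*y) + 8*e^(-2*y))/(-4); at y = 0 this is -10.

-10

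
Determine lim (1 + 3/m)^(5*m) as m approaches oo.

e^(15)

The base → 1 and the exponent → ∞: a 1^∞ form.
Take logarithms: (5m)·ln(1 + 3/m). Since ln(1+u) ~ u for small u, this behaves like (5m)·(3/m) → 15.
So the limit is e^(15).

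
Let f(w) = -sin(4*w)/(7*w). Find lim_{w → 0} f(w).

-4/7

Substitution gives 0/0.
Write it as (4/(-7))·sin(4w)/(4w); since sin(u)/u → 1, the limit is -4/7.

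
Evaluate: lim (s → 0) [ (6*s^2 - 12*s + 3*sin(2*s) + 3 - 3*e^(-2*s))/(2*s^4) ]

-1

Substitution gives 0/0; apply L'Hôpital's rule 4 times.
After differentiating numerator and denominator 4 times the quotient is (48*sin(2*s) - 48*e^(-2*s))/(48); at s = 0 this is -1.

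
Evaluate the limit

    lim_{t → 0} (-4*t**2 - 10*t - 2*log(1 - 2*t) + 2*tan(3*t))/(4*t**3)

35/6

Substitution gives 0/0 (the numerator vanishes to order 3).
Expand each term to order t^3: the coefficient of t^3 in -2·ln(1 - 2t) is 16/3 and in 2·tan(3t) is 18.
Lower-order terms cancel with the polynomial part, so the numerator is (70/3)·t^3 + o(t^3), and the limit is (70/3)/(4) = 35/6.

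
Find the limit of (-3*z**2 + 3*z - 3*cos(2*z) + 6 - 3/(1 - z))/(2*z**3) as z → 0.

Substitution gives 0/0; apply L'Hôpital's rule 3 times.
After differentiating numerator and denominator 3 times the quotient is (-24*sin(2*z) - 18/(z - 1)^4)/(12); at z = 0 this is -3/2.

-3/2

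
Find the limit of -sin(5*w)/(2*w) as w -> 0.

-5/2

Substitution gives 0/0.
Write it as (5/(-2))·sin(5w)/(5w); since sin(u)/u → 1, the limit is -5/2.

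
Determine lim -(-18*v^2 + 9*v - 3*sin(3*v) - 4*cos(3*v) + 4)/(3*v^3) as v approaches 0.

-9/2

Substitution gives 0/0; apply L'Hôpital's rule 3 times.
After differentiating numerator and denominator 3 times the quotient is (-108*sin(3*v) + 81*cos(3*v))/(-18); at v = 0 this is -9/2.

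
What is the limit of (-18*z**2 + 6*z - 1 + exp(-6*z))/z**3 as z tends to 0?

Direct substitution gives 0/0.
Apply L'Hôpital: lim (-36*z + 6 - 6*e^(-6*z))/(3*z^2), still 0/0.
Apply L'Hôpital: lim (-36 + 36*e^(-6*z))/(6*z), still 0/0.
After 3 applications of L'Hôpital's rule the quotient is (-216*e^(-6*z))/(6); substituting z = 0 gives -36.

-36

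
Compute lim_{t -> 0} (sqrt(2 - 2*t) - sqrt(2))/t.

-√(2)/2

Substitution gives 0/0. Multiply numerator and denominator by the conjugate √(2 - 2t) + √2.
The numerator becomes (2 - 2t) − 2 = -2t, so the expression simplifies to -2/(√(2 - 2t) + √2).
Letting t → 0 gives -2/(2√2) = -√(2)/2.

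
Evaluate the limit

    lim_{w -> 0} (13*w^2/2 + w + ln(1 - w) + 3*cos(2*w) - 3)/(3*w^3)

Substitution gives 0/0; apply L'Hôpital's rule 3 times.
After differentiating numerator and denominator 3 times the quotient is (24*sin(2*w) + 2/(w - 1)^3)/(18); at w = 0 this is -1/9.

-1/9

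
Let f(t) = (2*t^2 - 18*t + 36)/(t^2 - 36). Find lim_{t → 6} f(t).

Since t = 6 makes numerator and denominator zero, (t - 6) divides both.
Cancelling it gives (2*t - 6)/(t + 6); now plug in t = 6 to get 1/2.

1/2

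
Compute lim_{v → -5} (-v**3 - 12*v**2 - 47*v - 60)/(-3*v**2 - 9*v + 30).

Direct substitution gives 0/0, so factor. Both numerator and denominator have (v + 5) as a factor.
After cancelling, the expression reduces to (-v^2 - 7*v - 12)/(6 - 3*v).
Substituting v = -5 gives -2/21.

-2/21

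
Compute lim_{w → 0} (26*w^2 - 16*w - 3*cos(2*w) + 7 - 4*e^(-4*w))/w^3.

Substitution gives 0/0; apply L'Hôpital's rule 3 times.
After differentiating numerator and denominator 3 times the quotient is (-24*sin(2*w) + 256*e^(-4*w))/(6); at w = 0 this is 128/3.

128/3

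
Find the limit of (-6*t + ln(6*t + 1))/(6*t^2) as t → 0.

Direct substitution gives 0/0.
Apply L'Hôpital: lim (-6 + 6/(6*t + 1))/(12*t), still 0/0.
After 2 applications of L'Hôpital's rule the quotient is (-36/(6*t + 1)^2)/(12); substituting t = 0 gives -3.

-3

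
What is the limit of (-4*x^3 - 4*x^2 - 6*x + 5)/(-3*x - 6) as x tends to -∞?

The numerator has higher degree (3 > 1); the quotient behaves like (-4/(-3))·x^2 for large |x|.
As x → −∞ this diverges to ∞.

∞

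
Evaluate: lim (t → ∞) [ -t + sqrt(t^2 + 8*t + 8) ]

An ∞ − ∞ form. Rationalising with the conjugate, the difference becomes (8t + 8) / (√(t^2 + 8*t + 8) + t).
For large t the denominator behaves like 2·t, so the quotient tends to 8/2 = 4.

4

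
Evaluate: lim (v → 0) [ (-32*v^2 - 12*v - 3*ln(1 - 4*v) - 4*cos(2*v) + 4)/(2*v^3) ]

32

Substitution gives 0/0; apply L'Hôpital's rule 3 times.
After differentiating numerator and denominator 3 times the quotient is (-32*sin(2*v) - 384/(4*v - 1)^3)/(12); at v = 0 this is 32.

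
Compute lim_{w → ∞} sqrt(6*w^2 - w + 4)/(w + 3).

√(6)

For large |w|, √(6*w^2 - w + 4) ≈ √6·|w| and the denominator ≈ w.
Since w → +∞, |w| = w, giving √6/(1) = √(6).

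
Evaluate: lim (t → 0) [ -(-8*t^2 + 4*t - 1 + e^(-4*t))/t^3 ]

Direct substitution gives 0/0.
Apply L'Hôpital: lim (-16*t + 4 - 4*e^(-4*t))/(-3*t^2), still 0/0.
Apply L'Hôpital: lim (-16 + 16*e^(-4*t))/(-6*t), still 0/0.
After 3 applications of L'Hôpital's rule the quotient is (-64*e^(-4*t))/(-6); substituting t = 0 gives 32/3.

32/3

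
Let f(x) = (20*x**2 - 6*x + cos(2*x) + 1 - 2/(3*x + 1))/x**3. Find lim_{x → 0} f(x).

54

Substitution gives 0/0; apply L'Hôpital's rule 3 times.
After differentiating numerator and denominator 3 times the quotient is (8*sin(2*x) + 324/(3*x + 1)^4)/(6); at x = 0 this is 54.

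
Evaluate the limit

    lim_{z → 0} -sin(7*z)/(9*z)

-7/9

Substitution gives 0/0.
Write it as (7/(-9))·sin(7z)/(7z); since sin(u)/u → 1, the limit is -7/9.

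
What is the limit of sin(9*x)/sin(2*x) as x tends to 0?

Substitution gives 0/0.
Divide numerator and denominator by x: sin(9x)/x → 9 and sin(2x)/x → 2, so the limit is 1·9/2 = 9/2.

9/2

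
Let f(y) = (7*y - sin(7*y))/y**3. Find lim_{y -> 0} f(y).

343/6

Direct substitution gives 0/0.
Apply L'Hôpital: lim (7 - 7*cos(7*y))/(3*y^2), still 0/0.
Apply L'Hôpital: lim (49*sin(7*y))/(6*y), still 0/0.
After 3 applications of L'Hôpital's rule the quotient is (343*cos(7*y))/(6); substituting y = 0 gives 343/6.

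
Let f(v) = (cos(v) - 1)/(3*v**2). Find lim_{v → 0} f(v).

Direct substitution gives 0/0.
Apply L'Hôpital: lim (-sin(v))/(6*v), still 0/0.
After 2 applications of L'Hôpital's rule the quotient is (-cos(v))/(6); substituting v = 0 gives -1/6.

-1/6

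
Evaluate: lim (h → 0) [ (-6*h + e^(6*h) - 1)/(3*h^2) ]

Direct substitution gives 0/0.
Apply L'Hôpital: lim (6*e^(6*h) - 6)/(6*h), still 0/0.
After 2 applications of L'Hôpital's rule the quotient is (36*e^(6*h))/(6); substituting h = 0 gives 6.

6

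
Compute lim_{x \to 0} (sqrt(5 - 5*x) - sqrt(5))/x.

Substitution gives 0/0. Multiply numerator and denominator by the conjugate √(5 - 5x) + √5.
The numerator becomes (5 - 5x) − 5 = -5x, so the expression simplifies to -5/(√(5 - 5x) + √5).
Letting x → 0 gives -5/(2√5) = -√(5)/2.

-√(5)/2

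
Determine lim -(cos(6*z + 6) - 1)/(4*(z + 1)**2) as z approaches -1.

Direct substitution gives 0/0.
Apply L'Hôpital: lim (-6*sin(6*z + 6))/(-8*z - 8), still 0/0.
After 2 applications of L'Hôpital's rule the quotient is (-36*cos(6*z + 6))/(-8); substituting z = -1 gives 9/2.

9/2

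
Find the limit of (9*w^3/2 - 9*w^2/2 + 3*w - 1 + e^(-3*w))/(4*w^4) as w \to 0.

Direct substitution gives 0/0.
Apply L'Hôpital: lim (27*w^2/2 - 9*w + 3 - 3*e^(-3*w))/(16*w^3), still 0/0.
Apply L'Hôpital: lim (27*w - 9 + 9*e^(-3*w))/(48*w^2), still 0/0.
Apply L'Hôpital: lim (27 - 27*e^(-3*w))/(96*w), still 0/0.
After 4 applications of L'Hôpital's rule the quotient is (81*e^(-3*w))/(96); substituting w = 0 gives 27/32.

27/32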